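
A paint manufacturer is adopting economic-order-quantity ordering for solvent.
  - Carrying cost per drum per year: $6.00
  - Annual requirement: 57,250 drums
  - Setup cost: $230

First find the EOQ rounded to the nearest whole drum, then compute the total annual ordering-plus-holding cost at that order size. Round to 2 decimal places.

2DS/H = 2·57,250·230/6 = 4,389,166.67
EOQ = √4,389,166.67 ≈ 2,095.03 → Q = 2,095 drums
Annual ordering cost = (D/Q)·S = (57,250/2,095) × 230 = $6,285.20
Annual holding cost  = (Q/2)·H = (2,095/2) × 6 = $6,285.00
Total = $6,285.20 + $6,285.00 = $12,570.20

$12,570.20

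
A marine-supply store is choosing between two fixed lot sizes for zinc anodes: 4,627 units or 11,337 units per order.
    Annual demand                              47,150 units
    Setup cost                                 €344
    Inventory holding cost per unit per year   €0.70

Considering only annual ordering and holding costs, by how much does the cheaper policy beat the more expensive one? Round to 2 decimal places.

Annual cost at Q: ordering D·S/Q plus holding Q·H/2.
TC(4,627) = (47,150/4,627)×344 + (4,627/2)×0.7 = €5,124.87
TC(11,337) = (47,150/11,337)×344 + (11,337/2)×0.7 = €5,398.63
Lots of 4,627 are cheaper by €273.75.

€273.75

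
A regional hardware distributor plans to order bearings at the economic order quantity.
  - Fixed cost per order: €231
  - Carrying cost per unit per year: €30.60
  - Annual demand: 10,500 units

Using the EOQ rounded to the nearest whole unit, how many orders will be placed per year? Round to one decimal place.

EOQ = √(2DS/H) = √(2 × 10,500 × 231 / 30.6)
    = √(158,529.41) ≈ 398.16 → Q = 398
N = D/Q = 10,500/398 ≈ 26.382 orders/yr

26.4 orders per year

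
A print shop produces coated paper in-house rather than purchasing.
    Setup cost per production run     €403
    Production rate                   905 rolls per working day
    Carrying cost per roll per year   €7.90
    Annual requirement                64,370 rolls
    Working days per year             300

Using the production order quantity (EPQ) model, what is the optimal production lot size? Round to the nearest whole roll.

d = 64,370/300 = 214.5667 rolls/day;  effective holding cost H(1 − d/p) = 7.9·(1 − 214.5667/905) = 6.02699
Q* = √(2DS / H_eff) = √(2·64,370·403 / 6.02699) ≈ 2,933.99

2,934 rolls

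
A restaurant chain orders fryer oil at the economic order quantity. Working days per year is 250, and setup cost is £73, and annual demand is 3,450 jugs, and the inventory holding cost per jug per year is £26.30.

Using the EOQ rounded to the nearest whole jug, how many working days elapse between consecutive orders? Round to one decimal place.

10.0 days

2DS/H = 2·3,450·73/26.3 = 19,152.09
EOQ = √19,152.09 ≈ 138.39 → Q = 138 jugs
Days between orders = 250 / (D/Q) = 250 / 25.000 ≈ 10.000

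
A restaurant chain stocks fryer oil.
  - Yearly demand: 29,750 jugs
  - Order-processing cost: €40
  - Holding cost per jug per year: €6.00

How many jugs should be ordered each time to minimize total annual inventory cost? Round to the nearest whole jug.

630 jugs

EOQ = √(2DS/H) = √(2 × 29,750 × 40 / 6)
    = √(396,666.67) ≈ 629.81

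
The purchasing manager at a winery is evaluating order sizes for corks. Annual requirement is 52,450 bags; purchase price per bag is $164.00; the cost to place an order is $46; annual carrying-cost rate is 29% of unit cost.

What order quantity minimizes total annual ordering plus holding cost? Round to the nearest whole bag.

319 bags

H = i·C = 0.29 × $164 = $47.5600 per bag-year
Optimal lot size Q* = (2 × 52,450 × $46 / $47.56)^½ ≈ 318.53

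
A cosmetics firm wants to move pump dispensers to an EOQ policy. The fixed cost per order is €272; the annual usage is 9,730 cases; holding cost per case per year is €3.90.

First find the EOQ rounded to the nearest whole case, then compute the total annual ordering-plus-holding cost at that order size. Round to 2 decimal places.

€4,543.48

2DS/H = 2·9,730·272/3.9 = 1,357,210.26
EOQ = √1,357,210.26 ≈ 1,164.99 → Q = 1,165 cases
Ordering: D/Q × S = 9,730/1,165 × €272 = €2,271.73
Holding:  Q/2 × H = 1,165/2 × €3.9 = €2,271.75
Total = €2,271.73 + €2,271.75 = €4,543.48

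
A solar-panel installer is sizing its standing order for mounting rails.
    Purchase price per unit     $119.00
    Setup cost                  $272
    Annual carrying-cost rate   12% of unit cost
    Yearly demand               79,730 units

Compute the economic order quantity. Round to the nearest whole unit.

Carrying cost H = $119 × 12% = $14.2800/unit/yr
Optimal lot size Q* = (2 × 79,730 × $272 / $14.28)^½ ≈ 1,742.79

1,743 units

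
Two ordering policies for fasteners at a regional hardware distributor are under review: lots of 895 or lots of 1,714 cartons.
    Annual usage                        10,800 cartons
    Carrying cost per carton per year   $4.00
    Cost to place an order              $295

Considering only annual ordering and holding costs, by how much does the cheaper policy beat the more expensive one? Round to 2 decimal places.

$62.97

TC(Q) = (D/Q)S + (Q/2)H
TC(895) = (10,800/895)×295 + (895/2)×4 = $5,349.78
TC(1,714) = (10,800/1,714)×295 + (1,714/2)×4 = $5,286.81
|ΔTC| = |$5,349.78 − $5,286.81| = $62.97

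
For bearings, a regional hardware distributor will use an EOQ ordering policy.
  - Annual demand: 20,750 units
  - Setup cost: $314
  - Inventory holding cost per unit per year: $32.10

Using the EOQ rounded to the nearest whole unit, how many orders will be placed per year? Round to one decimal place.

32.6 orders per year

2DS/H = 2·20,750·314/32.1 = 405,950.16
EOQ = √405,950.16 ≈ 637.14 → Q = 637
N = D/Q = 20,750/637 ≈ 32.575 orders/yr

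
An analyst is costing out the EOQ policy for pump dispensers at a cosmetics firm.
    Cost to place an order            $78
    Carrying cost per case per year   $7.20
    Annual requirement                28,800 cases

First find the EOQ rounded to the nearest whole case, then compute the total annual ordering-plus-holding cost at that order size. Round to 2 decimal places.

$5,687.54

Q* = √(2·D·S / H) = √(2·28,800·78 / 7.2) = √624,000.0 ≈ 789.94 → Q = 790 cases
Orders/yr = 28,800/790 = 36.456; ordering cost = 36.456 × $78 = $2,843.54
Average inventory = 790/2 = 395; holding cost = 395 × $7.2 = $2,844.00
Total = $2,843.54 + $2,844.00 = $5,687.54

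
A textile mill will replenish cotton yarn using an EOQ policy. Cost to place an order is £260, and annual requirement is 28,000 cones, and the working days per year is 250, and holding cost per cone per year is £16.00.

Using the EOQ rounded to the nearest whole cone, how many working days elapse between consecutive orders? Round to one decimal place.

8.5 days

Q* = √(2·D·S / H) = √(2·28,000·260 / 16) = √910,000.0 ≈ 953.94 → Q = 954 cones
Days between orders = 250 / (D/Q) = 250 / 29.350 ≈ 8.518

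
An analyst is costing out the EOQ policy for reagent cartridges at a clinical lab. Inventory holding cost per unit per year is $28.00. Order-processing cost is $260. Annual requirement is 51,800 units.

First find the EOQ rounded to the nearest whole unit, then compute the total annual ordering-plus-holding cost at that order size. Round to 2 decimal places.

$27,462.85

EOQ = √(2DS/H) = √(2 × 51,800 × 260 / 28)
    = √(962,000.00) ≈ 980.82 → Q = 981 units
Orders/yr = 51,800/981 = 52.803; ordering cost = 52.803 × $260 = $13,728.85
Average inventory = 981/2 = 490.5; holding cost = 490.5 × $28 = $13,734.00
Total = $13,728.85 + $13,734.00 = $27,462.85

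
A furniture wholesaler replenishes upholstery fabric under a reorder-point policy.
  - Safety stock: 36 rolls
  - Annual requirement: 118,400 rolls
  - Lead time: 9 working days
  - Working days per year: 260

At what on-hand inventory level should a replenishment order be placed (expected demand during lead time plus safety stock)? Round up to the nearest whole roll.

Daily demand d = 118,400 / 260 = 455.385 rolls/day
Demand during lead time = 455.385 × 9 = 4,098.46
Reorder point = 4,098.46 + 36 = 4,134.46 → round up

4,135 rolls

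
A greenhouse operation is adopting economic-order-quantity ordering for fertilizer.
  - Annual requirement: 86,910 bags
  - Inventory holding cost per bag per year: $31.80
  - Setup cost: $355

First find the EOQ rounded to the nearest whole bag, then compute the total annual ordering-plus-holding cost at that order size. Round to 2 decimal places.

2DS/H = 2·86,910·355/31.8 = 1,940,443.40
EOQ = √1,940,443.40 ≈ 1,393.00 → Q = 1,393 bags
Ordering: D/Q × S = 86,910/1,393 × $355 = $22,148.64
Holding:  Q/2 × H = 1,393/2 × $31.8 = $22,148.70
Total = $22,148.64 + $22,148.70 = $44,297.34

$44,297.34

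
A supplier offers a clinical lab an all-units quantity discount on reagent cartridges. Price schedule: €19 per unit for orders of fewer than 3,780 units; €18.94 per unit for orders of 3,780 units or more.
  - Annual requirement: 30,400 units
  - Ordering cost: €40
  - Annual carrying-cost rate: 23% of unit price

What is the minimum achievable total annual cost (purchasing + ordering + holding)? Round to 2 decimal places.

H₁ = 23%×€19 = €4.3700;  H₂ = 23%×€18.94 = €4.3562
EOQ₁ = √(2×30,400×40/4.3700) = 746.00  (< 3,780, feasible at tier 1)
EOQ₂ = √(2×30,400×40/4.3562) = 747.18  (< 3,780 → use Q = 3,780 at tier-2 price)
TC(tier 1 (EOQ₁), Q≈746.0) = €580,860.04
TC(tier 2, Q≈3,780.0) = €584,330.91
Minimum at tier 1 (EOQ₁): €580,860.04

€580,860.04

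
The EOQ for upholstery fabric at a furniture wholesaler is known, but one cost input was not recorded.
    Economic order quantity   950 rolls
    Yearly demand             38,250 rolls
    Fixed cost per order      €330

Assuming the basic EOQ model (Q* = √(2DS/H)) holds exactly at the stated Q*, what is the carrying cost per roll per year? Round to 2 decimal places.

€27.97

From Q* = √(2DS/H) ⇒ Q*² = 2DS/H.
H = 2DS / Q² = 2 × 38,250 × 330 / 950² = 27.9723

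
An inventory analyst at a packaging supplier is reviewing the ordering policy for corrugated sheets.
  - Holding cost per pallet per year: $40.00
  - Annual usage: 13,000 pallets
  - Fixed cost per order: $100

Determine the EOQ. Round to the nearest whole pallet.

255 pallets

Optimal lot size Q* = (2 × 13,000 × $100 / $40)^½ ≈ 254.95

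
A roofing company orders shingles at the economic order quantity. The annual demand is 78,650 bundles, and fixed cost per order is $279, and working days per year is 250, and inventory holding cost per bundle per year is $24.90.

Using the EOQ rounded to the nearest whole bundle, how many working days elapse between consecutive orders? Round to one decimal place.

4.2 days

EOQ = √(2DS/H) = √(2 × 78,650 × 279 / 24.9)
    = √(1,762,518.07) ≈ 1,327.60 → Q = 1,328 bundles
Cycle time = (working days × Q)/D = (250 × 1,328) / 78,650 = 4.221 days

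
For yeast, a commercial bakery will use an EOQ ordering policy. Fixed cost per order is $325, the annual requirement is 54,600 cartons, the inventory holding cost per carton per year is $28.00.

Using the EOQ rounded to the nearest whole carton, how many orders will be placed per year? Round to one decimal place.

EOQ = √(2DS/H) = √(2 × 54,600 × 325 / 28)
    = √(1,267,500.00) ≈ 1,125.83 → Q = 1,126
Orders per year = D/Q = 54,600 / 1,126 = 48.490

48.5 orders per year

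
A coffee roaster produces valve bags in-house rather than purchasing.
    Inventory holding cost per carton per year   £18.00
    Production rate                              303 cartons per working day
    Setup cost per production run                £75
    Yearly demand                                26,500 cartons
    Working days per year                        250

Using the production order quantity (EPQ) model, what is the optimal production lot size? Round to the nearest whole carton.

583 cartons

Daily demand d = 26,500/250 = 106.000; p = 303; 1 − d/p = 0.65017
EPQ = √(2DS / (H(1 − d/p)))
    = √(2 × 26,500 × 75 / (18 × 0.65017)) ≈ 582.80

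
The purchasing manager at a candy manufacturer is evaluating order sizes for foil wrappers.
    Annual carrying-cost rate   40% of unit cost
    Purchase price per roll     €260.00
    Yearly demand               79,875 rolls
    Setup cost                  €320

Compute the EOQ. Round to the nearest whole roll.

701 rolls

H = i·C = 0.4 × €260 = €104.0000 per roll-year
2DS/H = 2·79,875·320/104 = 491,538.46
EOQ = √491,538.46 ≈ 701.10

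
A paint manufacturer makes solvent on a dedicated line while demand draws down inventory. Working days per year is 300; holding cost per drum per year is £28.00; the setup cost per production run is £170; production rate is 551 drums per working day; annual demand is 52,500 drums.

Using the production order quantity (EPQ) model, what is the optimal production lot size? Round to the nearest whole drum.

Daily demand d = 52,500/300 = 175.000; p = 551; 1 − d/p = 0.68240
EPQ = √(2DS / (H(1 − d/p)))
    = √(2 × 52,500 × 170 / (28 × 0.68240)) ≈ 966.54

967 drums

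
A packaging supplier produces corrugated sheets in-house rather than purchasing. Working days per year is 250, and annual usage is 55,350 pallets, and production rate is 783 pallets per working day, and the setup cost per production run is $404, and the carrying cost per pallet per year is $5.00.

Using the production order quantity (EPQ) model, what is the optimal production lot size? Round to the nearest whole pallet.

d = 55,350/250 = 221.4000 pallets/day;  effective holding cost H(1 − d/p) = 5·(1 − 221.4000/783) = 3.58621
Q* = √(2DS / H_eff) = √(2·55,350·404 / 3.58621) ≈ 3,531.40

3,531 pallets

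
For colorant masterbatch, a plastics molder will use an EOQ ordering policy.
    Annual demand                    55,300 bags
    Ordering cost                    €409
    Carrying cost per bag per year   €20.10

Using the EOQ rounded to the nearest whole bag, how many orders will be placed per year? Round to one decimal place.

36.9 orders per year

EOQ = √(2DS/H) = √(2 × 55,300 × 409 / 20.1)
    = √(2,250,517.41) ≈ 1,500.17 → Q = 1,500
Orders per year = D/Q = 55,300 / 1,500 = 36.867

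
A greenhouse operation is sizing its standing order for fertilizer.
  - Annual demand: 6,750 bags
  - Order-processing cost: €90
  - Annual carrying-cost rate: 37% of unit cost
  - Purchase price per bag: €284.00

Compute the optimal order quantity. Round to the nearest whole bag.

108 bags

H = i·C = 0.37 × €284 = €105.0800 per bag-year
Optimal lot size Q* = (2 × 6,750 × €90 / €105.08)^½ ≈ 107.53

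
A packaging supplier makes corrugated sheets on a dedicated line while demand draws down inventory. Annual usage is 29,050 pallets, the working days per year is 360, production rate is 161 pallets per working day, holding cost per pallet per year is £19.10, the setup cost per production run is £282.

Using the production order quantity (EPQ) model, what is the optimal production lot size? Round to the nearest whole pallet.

1,311 pallets

d = 29,050/360 = 80.6944 pallets/day;  effective holding cost H(1 − d/p) = 19.1·(1 − 80.6944/161) = 9.52693
Q* = √(2DS / H_eff) = √(2·29,050·282 / 9.52693) ≈ 1,311.40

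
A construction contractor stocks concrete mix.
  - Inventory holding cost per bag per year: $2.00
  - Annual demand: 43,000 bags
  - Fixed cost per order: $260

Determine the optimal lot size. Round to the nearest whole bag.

Q* = √(2·D·S / H) = √(2·43,000·260 / 2) = √11,180,000.0 ≈ 3,343.65

3,344 bags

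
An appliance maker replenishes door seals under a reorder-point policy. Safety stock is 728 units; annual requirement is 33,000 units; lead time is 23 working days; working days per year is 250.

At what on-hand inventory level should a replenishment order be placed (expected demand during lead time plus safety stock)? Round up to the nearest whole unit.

Daily demand d = 33,000 / 250 = 132.000 units/day
Demand during lead time = 132.000 × 23 = 3,036.00
Reorder point = 3,036.00 + 728 = 3,764.00 → round up

3,764 units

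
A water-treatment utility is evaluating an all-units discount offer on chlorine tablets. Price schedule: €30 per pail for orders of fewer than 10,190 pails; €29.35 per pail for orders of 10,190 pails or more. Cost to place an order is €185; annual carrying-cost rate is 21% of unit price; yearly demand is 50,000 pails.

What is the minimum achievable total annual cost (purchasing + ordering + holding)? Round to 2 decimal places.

H₁ = 21%×€30 = €6.3000;  H₂ = 21%×€29.35 = €6.1635
EOQ₁ = √(2×50,000×185/6.3000) = 1,713.62  (< 10,190, feasible at tier 1)
EOQ₂ = √(2×50,000×185/6.1635) = 1,732.50  (< 10,190 → use Q = 10,190 at tier-2 price)
TC(tier 1 (EOQ₁), Q≈1,713.6) = €1,510,795.83
TC(tier 2, Q≈10,190.0) = €1,499,810.79
Minimum at tier 2: €1,499,810.79

€1,499,810.79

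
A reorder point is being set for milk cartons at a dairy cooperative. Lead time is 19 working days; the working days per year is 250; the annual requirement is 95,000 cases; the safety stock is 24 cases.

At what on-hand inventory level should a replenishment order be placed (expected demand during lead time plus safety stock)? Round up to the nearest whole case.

7,244 cases

Daily demand d = 95,000 / 250 = 380.000 cases/day
Demand during lead time = 380.000 × 19 = 7,220.00
Reorder point = 7,220.00 + 24 = 7,244.00 → round up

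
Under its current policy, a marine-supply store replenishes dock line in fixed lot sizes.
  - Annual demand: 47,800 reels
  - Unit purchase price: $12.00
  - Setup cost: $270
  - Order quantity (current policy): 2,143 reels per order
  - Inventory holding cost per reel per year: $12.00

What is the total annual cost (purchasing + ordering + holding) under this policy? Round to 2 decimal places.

$592,480.40

Orders/yr = 47,800/2,143 = 22.305; ordering cost = 22.305 × $270 = $6,022.40
Average inventory = 2,143/2 = 1071.5; holding cost = 1071.5 × $12 = $12,858.00
Purchase cost = D·C = 47,800 × 12 = $573,600.00
Total = $6,022.40 + $12,858.00 + $573,600.00 = $592,480.40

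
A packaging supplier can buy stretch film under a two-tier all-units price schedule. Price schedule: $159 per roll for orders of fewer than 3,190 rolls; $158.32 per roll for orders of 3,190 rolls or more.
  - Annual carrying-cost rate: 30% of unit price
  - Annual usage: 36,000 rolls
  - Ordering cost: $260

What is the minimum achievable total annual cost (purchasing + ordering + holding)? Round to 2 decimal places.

H₁ = 30%×$159 = $47.7000;  H₂ = 30%×$158.32 = $47.4960
EOQ₁ = √(2×36,000×260/47.7000) = 626.46  (< 3,190, feasible at tier 1)
EOQ₂ = √(2×36,000×260/47.4960) = 627.80  (< 3,190 → use Q = 3,190 at tier-2 price)
TC(tier 1 (EOQ₁), Q≈626.5) = $5,753,882.17
TC(tier 2, Q≈3,190.0) = $5,778,210.29
Minimum at tier 1 (EOQ₁): $5,753,882.17

$5,753,882.17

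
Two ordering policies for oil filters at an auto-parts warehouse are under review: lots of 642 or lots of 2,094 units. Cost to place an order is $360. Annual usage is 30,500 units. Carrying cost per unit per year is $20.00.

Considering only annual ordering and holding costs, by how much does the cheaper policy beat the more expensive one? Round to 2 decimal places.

$2,660.75

For each Q, cost = (D/Q)·S + (Q/2)·H.
TC(642) = (30,500/642)×360 + (642/2)×20 = $23,522.80
TC(2,094) = (30,500/2,094)×360 + (2,094/2)×20 = $26,183.55
|ΔTC| = |$23,522.80 − $26,183.55| = $2,660.75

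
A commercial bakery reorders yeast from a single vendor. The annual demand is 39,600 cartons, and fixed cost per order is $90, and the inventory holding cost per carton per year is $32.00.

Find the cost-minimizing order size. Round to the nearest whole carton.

472 cartons

EOQ = √(2DS/H) = √(2 × 39,600 × 90 / 32)
    = √(222,750.00) ≈ 471.96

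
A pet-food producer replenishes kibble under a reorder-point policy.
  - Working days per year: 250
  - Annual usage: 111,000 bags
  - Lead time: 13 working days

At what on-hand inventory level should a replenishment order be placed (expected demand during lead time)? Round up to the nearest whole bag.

5,772 bags

Daily demand d = 111,000 / 250 = 444.000 bags/day
Demand during lead time = 444.000 × 13 = 5,772.00
Reorder point = 5,772.00 → round up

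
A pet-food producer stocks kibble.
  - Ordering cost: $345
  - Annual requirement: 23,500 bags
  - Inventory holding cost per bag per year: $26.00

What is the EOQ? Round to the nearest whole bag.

790 bags

Optimal lot size Q* = (2 × 23,500 × $345 / $26)^½ ≈ 789.72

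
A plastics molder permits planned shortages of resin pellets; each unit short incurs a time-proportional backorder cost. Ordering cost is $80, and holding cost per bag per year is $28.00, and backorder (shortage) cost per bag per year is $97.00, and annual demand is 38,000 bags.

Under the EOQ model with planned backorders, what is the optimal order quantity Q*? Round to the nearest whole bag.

529 bags

Basic EOQ = √(2·38,000·80/28) = 465.986
Backorder adjustment √((H+b)/b) = √((28+97)/97) = 1.1352
Q* = 465.986 × 1.1352 ≈ 528.98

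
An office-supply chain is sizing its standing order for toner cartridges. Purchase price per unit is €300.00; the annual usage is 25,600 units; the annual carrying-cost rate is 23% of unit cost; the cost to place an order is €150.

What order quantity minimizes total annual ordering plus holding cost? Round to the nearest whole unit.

Carrying cost H = €300 × 23% = €69.0000/unit/yr
Q* = √(2·D·S / H) = √(2·25,600·150 / 69) = √111,304.3 ≈ 333.62

334 units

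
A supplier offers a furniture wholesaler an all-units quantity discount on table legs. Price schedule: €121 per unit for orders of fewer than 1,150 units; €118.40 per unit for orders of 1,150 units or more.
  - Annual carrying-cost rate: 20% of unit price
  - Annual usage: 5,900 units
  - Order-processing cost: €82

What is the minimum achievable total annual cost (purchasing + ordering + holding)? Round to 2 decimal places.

€712,596.70

H₁ = 20%×€121 = €24.2000;  H₂ = 20%×€118.40 = €23.6800
EOQ₁ = √(2×5,900×82/24.2000) = 199.96  (< 1,150, feasible at tier 1)
EOQ₂ = √(2×5,900×82/23.6800) = 202.14  (< 1,150 → use Q = 1,150 at tier-2 price)
TC(tier 1 (EOQ₁), Q≈200.0) = €718,739.00
TC(tier 2, Q≈1,150.0) = €712,596.70
Minimum at tier 2: €712,596.70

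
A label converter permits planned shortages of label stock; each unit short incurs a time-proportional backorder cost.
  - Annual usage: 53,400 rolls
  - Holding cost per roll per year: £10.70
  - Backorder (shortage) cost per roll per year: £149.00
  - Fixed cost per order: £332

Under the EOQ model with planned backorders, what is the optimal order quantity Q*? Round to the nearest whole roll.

Basic EOQ = √(2·53,400·332/10.7) = 1,820.383
Backorder adjustment √((H+b)/b) = √((10.7+149)/149) = 1.0353
Q* = 1,820.383 × 1.0353 ≈ 1,884.61

1,885 rolls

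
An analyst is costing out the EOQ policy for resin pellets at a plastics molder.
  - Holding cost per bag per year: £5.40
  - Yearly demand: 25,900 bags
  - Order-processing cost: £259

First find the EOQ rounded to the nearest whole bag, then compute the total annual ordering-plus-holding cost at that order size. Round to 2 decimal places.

EOQ = √(2DS/H) = √(2 × 25,900 × 259 / 5.4)
    = √(2,484,481.48) ≈ 1,576.22 → Q = 1,576 bags
Annual ordering cost = (D/Q)·S = (25,900/1,576) × 259 = £4,256.41
Annual holding cost  = (Q/2)·H = (1,576/2) × 5.4 = £4,255.20
Total = £4,256.41 + £4,255.20 = £8,511.61

£8,511.61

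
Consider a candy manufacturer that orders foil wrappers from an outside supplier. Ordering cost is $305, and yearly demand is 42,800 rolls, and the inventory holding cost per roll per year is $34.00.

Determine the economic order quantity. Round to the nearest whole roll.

876 rolls

2DS/H = 2·42,800·305/34 = 767,882.35
EOQ = √767,882.35 ≈ 876.29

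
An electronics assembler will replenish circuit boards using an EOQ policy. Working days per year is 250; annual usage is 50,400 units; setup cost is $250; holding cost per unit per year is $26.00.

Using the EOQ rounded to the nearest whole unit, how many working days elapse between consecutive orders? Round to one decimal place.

4.9 days

Optimal lot size Q* = (2 × 50,400 × $250 / $26)^½ ≈ 984.50 → Q = 984 units
T = Q/D × 250 days = 984/50,400 × 250 = 4.881 days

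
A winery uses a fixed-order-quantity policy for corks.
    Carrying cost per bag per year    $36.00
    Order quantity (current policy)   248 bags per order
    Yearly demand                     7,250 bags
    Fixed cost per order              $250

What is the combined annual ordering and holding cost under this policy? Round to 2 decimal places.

Ordering: D/Q × S = 7,250/248 × $250 = $7,308.47
Holding:  Q/2 × H = 248/2 × $36 = $4,464.00
Total = $7,308.47 + $4,464.00 = $11,772.47

$11,772.47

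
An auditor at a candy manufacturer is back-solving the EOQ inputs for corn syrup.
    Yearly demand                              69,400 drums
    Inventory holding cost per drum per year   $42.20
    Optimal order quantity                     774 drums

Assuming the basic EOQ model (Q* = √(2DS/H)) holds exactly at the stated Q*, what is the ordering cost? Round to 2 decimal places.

Since Q* = (2DS/H)^½, squaring gives Q*²·H = 2DS.
S = Q²H / (2D) = 774² × 42.2 / (2 × 69,400) = 182.1398

$182.14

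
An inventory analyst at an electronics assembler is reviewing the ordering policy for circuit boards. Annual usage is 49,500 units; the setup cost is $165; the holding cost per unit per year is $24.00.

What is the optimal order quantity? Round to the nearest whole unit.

825 units

2DS/H = 2·49,500·165/24 = 680,625.00
EOQ = √680,625.00 ≈ 825.00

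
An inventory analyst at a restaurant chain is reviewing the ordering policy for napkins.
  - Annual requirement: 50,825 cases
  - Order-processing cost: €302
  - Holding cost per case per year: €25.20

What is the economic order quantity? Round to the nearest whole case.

Q* = √(2·D·S / H) = √(2·50,825·302 / 25.2) = √1,218,186.5 ≈ 1,103.71

1,104 cases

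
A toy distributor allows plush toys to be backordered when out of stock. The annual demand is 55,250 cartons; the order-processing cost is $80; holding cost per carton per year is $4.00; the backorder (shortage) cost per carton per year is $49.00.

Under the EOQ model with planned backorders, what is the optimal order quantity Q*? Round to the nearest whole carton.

1,546 cartons

Q* = √(2DS/H) · √((H + b)/b)
   = √(2 × 55,250 × 80 / 4) · √((4 + 49) / 49)
   = 1,486.607 × 1.0400 ≈ 1,546.09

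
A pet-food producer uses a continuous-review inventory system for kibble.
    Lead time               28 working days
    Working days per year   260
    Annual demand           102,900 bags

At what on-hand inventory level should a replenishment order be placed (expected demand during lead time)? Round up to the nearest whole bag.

11,082 bags

Daily demand d = 102,900 / 260 = 395.769 bags/day
Demand during lead time = 395.769 × 28 = 11,081.54
Reorder point = 11,081.54 → round up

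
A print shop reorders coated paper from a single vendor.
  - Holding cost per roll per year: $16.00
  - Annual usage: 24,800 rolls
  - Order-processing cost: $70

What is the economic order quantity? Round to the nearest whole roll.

466 rolls

Q* = √(2·D·S / H) = √(2·24,800·70 / 16) = √217,000.0 ≈ 465.83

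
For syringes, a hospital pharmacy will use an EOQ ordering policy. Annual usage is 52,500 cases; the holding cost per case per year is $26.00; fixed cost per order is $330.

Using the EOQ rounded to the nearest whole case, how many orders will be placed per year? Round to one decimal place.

2DS/H = 2·52,500·330/26 = 1,332,692.31
EOQ = √1,332,692.31 ≈ 1,154.42 → Q = 1,154
N = D/Q = 52,500/1,154 ≈ 45.494 orders/yr

45.5 orders per year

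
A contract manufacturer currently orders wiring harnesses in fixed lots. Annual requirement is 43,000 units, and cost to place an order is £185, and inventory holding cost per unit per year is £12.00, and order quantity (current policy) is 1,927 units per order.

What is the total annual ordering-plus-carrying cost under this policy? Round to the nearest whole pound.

£15,690

Orders/yr = 43,000/1,927 = 22.314; ordering cost = 22.314 × £185 = £4,128.18
Average inventory = 1,927/2 = 963.5; holding cost = 963.5 × £12 = £11,562.00
Total = £4,128.18 + £11,562.00 = £15,690.18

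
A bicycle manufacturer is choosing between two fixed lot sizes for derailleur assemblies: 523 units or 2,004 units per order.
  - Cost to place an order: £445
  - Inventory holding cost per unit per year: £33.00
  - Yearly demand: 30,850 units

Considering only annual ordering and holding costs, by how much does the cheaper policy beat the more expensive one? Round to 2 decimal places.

£5,037.88

TC(Q) = (D/Q)S + (Q/2)H
TC(523) = (30,850/523)×445 + (523/2)×33 = £34,878.54
TC(2,004) = (30,850/2,004)×445 + (2,004/2)×33 = £39,916.42
|ΔTC| = |£34,878.54 − £39,916.42| = £5,037.88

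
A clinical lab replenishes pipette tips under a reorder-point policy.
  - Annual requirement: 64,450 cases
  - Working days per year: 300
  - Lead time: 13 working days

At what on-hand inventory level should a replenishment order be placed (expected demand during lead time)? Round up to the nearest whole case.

Daily demand d = 64,450 / 300 = 214.833 cases/day
Demand during lead time = 214.833 × 13 = 2,792.83
Reorder point = 2,792.83 → round up

2,793 cases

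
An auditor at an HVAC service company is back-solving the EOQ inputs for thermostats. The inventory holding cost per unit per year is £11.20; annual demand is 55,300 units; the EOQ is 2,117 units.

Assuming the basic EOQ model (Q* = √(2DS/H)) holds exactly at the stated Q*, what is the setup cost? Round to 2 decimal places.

£453.84

Since Q* = (2DS/H)^½, squaring gives Q*²·H = 2DS.
S = Q²H / (2D) = 2,117² × 11.2 / (2 × 55,300) = 453.8419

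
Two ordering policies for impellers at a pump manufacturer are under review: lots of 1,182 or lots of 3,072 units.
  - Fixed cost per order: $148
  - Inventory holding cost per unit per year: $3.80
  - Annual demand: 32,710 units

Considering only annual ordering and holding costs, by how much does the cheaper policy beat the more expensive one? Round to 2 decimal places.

$1,071.20

For each Q, cost = (D/Q)·S + (Q/2)·H.
TC(1,182) = (32,710/1,182)×148 + (1,182/2)×3.8 = $6,341.47
TC(3,072) = (32,710/3,072)×148 + (3,072/2)×3.8 = $7,412.67
|ΔTC| = |$6,341.47 − $7,412.67| = $1,071.20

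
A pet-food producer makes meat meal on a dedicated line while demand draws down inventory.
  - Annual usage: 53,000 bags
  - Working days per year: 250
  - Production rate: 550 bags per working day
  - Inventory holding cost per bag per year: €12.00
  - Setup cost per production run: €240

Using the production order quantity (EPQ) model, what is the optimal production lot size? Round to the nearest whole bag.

1,857 bags

d = 53,000/250 = 212.0000 bags/day;  effective holding cost H(1 − d/p) = 12·(1 − 212.0000/550) = 7.37455
Q* = √(2DS / H_eff) = √(2·53,000·240 / 7.37455) ≈ 1,857.34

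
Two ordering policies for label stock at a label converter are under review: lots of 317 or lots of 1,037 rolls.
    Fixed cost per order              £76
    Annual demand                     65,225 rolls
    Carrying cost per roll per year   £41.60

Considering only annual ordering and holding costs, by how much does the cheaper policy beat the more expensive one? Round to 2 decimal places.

£4,118.69

Annual cost at Q: ordering D·S/Q plus holding Q·H/2.
TC(317) = (65,225/317)×76 + (317/2)×41.6 = £22,231.14
TC(1,037) = (65,225/1,037)×76 + (1,037/2)×41.6 = £26,349.83
Lots of 317 are cheaper by £4,118.69.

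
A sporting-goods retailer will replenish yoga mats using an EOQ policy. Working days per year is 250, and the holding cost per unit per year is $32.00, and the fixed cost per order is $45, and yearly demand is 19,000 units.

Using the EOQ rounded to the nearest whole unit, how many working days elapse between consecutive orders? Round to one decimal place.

3.0 days

Q* = √(2·D·S / H) = √(2·19,000·45 / 32) = √53,437.5 ≈ 231.17 → Q = 231 units
Cycle time = (working days × Q)/D = (250 × 231) / 19,000 = 3.039 days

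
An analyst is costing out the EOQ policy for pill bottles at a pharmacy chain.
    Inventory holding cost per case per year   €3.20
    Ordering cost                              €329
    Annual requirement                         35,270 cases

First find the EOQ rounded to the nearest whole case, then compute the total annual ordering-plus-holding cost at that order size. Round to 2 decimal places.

€8,617.69

2DS/H = 2·35,270·329/3.2 = 7,252,393.75
EOQ = √7,252,393.75 ≈ 2,693.03 → Q = 2,693 cases
Annual ordering cost = (D/Q)·S = (35,270/2,693) × 329 = €4,308.89
Annual holding cost  = (Q/2)·H = (2,693/2) × 3.2 = €4,308.80
Total = €4,308.89 + €4,308.80 = €8,617.69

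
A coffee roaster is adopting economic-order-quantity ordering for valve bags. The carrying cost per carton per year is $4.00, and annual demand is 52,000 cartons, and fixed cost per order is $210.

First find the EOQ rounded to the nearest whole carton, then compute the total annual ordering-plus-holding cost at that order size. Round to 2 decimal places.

$9,346.66

Q* = √(2·D·S / H) = √(2·52,000·210 / 4) = √5,460,000.0 ≈ 2,336.66 → Q = 2,337 cartons
Annual ordering cost = (D/Q)·S = (52,000/2,337) × 210 = $4,672.66
Annual holding cost  = (Q/2)·H = (2,337/2) × 4 = $4,674.00
Total = $4,672.66 + $4,674.00 = $9,346.66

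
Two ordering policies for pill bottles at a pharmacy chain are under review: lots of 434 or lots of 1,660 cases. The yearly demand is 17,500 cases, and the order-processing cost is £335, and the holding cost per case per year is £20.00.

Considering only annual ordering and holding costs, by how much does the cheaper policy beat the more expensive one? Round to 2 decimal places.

TC(Q) = (D/Q)S + (Q/2)H
TC(434) = (17,500/434)×335 + (434/2)×20 = £17,848.06
TC(1,660) = (17,500/1,660)×335 + (1,660/2)×20 = £20,131.63
Cheaper: Q = 434.  Difference = £2,283.56

£2,283.56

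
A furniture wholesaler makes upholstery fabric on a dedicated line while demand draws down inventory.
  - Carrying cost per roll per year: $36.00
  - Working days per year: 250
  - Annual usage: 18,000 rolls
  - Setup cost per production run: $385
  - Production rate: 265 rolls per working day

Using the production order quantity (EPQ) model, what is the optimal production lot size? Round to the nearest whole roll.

727 rolls

d = 18,000/250 = 72.0000 rolls/day;  effective holding cost H(1 − d/p) = 36·(1 − 72.0000/265) = 26.21887
Q* = √(2DS / H_eff) = √(2·18,000·385 / 26.21887) ≈ 727.07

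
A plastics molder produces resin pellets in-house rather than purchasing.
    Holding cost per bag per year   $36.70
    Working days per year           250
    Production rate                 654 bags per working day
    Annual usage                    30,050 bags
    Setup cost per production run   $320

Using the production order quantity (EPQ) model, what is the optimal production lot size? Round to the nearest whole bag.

801 bags

Daily demand d = 30,050/250 = 120.200; p = 654; 1 − d/p = 0.81621
EPQ = √(2DS / (H(1 − d/p)))
    = √(2 × 30,050 × 320 / (36.7 × 0.81621)) ≈ 801.27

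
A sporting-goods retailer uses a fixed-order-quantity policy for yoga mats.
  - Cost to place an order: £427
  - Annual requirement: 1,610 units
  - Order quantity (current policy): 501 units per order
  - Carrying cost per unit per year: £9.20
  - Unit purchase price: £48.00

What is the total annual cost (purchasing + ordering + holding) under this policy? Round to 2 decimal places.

Orders/yr = 1,610/501 = 3.214; ordering cost = 3.214 × £427 = £1,372.20
Average inventory = 501/2 = 250.5; holding cost = 250.5 × £9.2 = £2,304.60
Purchase cost = D·C = 1,610 × 48 = £77,280.00
Total = £1,372.20 + £2,304.60 + £77,280.00 = £80,956.80

£80,956.80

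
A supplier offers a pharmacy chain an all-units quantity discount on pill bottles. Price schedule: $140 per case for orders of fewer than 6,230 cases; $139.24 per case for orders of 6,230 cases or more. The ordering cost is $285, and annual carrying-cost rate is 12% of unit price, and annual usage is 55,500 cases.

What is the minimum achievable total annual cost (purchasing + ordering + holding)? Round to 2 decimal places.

H₁ = 12%×$140 = $16.8000;  H₂ = 12%×$139.24 = $16.7088
EOQ₁ = √(2×55,500×285/16.8000) = 1,372.24  (< 6,230, feasible at tier 1)
EOQ₂ = √(2×55,500×285/16.7088) = 1,375.98  (< 6,230 → use Q = 6,230 at tier-2 price)
TC(tier 1 (EOQ₁), Q≈1,372.2) = $7,793,053.59
TC(tier 2, Q≈6,230.0) = $7,782,406.84
Minimum at tier 2: $7,782,406.84

$7,782,406.84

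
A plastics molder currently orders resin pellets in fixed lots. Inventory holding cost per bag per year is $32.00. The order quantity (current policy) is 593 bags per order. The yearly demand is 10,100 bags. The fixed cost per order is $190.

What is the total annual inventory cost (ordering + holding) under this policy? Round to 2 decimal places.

$12,724.09

Ordering: D/Q × S = 10,100/593 × $190 = $3,236.09
Holding:  Q/2 × H = 593/2 × $32 = $9,488.00
Total = $3,236.09 + $9,488.00 = $12,724.09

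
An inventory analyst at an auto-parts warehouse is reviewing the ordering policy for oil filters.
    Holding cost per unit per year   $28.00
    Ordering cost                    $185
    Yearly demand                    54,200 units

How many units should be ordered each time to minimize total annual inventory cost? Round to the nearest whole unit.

846 units

EOQ = √(2DS/H) = √(2 × 54,200 × 185 / 28)
    = √(716,214.29) ≈ 846.29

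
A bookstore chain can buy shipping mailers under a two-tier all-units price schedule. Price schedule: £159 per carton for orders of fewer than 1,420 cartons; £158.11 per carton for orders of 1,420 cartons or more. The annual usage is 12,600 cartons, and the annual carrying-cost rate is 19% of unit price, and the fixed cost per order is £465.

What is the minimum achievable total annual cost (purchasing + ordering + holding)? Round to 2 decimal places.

£2,017,641.10

H₁ = 19%×£159 = £30.2100;  H₂ = 19%×£158.11 = £30.0409
EOQ₁ = √(2×12,600×465/30.2100) = 622.80  (< 1,420, feasible at tier 1)
EOQ₂ = √(2×12,600×465/30.0409) = 624.55  (< 1,420 → use Q = 1,420 at tier-2 price)
TC(tier 1 (EOQ₁), Q≈622.8) = £2,022,214.91
TC(tier 2, Q≈1,420.0) = £2,017,641.10
Minimum at tier 2: £2,017,641.10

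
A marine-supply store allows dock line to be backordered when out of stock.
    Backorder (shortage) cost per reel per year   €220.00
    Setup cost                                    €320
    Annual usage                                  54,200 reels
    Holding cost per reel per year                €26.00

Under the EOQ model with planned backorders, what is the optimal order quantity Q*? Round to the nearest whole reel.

Q* = √(2DS/H) · √((H + b)/b)
   = √(2 × 54,200 × 320 / 26) · √((26 + 220) / 220)
   = 1,155.056 × 1.0574 ≈ 1,221.40

1,221 reels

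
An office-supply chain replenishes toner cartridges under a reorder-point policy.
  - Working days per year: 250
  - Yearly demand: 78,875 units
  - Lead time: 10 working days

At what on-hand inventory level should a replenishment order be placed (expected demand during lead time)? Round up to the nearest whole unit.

Daily demand d = 78,875 / 250 = 315.500 units/day
Demand during lead time = 315.500 × 10 = 3,155.00
Reorder point = 3,155.00 → round up

3,155 units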